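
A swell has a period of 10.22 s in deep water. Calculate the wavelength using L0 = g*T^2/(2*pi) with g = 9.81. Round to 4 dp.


L0 = g * T^2 / (2 * pi)
L0 = 9.81 * 10.22^2 / (2 * pi)
L0 = 9.81 * 104.4484 / 6.28319
L0 = 1024.6388 / 6.28319
L0 = 163.0763 m

163.0763


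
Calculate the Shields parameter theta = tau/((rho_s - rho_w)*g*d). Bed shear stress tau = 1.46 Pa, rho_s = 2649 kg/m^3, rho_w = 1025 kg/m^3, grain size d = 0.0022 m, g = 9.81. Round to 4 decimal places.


theta = tau / ((rho_s - rho_w) * g * d)
rho_s - rho_w = 2649 - 1025 = 1624
Denominator = 1624 * 9.81 * 0.0022 = 35.049168
theta = 1.46 / 35.049168
theta = 0.0417

0.0417


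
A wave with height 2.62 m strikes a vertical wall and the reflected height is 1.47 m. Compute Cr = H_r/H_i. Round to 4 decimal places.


Cr = H_r / H_i
Cr = 1.47 / 2.62
Cr = 0.5611

0.5611


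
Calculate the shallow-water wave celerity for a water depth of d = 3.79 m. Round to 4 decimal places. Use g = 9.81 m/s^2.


Using the shallow-water approximation:
C = sqrt(g * d) = sqrt(9.81 * 3.79)
C = sqrt(37.1799)
C = 6.0975 m/s

6.0975


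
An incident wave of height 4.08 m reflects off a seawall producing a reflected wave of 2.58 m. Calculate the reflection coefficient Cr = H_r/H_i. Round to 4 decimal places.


Cr = H_r / H_i
Cr = 2.58 / 4.08
Cr = 0.6324

0.6324


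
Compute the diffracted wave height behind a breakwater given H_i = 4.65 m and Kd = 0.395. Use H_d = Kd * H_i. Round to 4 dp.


H_d = Kd * H_i
H_d = 0.395 * 4.65
H_d = 1.8368 m

1.8368


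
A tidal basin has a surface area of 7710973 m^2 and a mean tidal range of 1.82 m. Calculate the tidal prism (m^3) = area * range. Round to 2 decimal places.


Tidal prism = Area * Tidal range
P = 7710973 * 1.82
P = 14033970.86 m^3

14033970.86


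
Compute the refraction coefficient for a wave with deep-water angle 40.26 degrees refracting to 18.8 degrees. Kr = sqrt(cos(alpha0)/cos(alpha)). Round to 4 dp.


Kr = sqrt(cos(alpha0) / cos(alpha))
cos(40.26) = 0.763120
cos(18.8) = 0.946649
Kr = sqrt(0.763120 / 0.946649)
Kr = sqrt(0.806127)
Kr = 0.8978

0.8978


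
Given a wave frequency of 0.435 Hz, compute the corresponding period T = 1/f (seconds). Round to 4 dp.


T = 1 / f
T = 1 / 0.435
T = 2.2989 s

2.2989


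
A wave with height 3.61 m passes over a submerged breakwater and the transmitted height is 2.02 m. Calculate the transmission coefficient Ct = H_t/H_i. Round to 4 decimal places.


Ct = H_t / H_i
Ct = 2.02 / 3.61
Ct = 0.5596

0.5596


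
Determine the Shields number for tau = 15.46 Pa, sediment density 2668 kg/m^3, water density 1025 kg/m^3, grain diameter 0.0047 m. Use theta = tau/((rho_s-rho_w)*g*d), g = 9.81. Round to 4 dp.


theta = tau / ((rho_s - rho_w) * g * d)
rho_s - rho_w = 2668 - 1025 = 1643
Denominator = 1643 * 9.81 * 0.0047 = 75.753801
theta = 15.46 / 75.753801
theta = 0.2041

0.2041


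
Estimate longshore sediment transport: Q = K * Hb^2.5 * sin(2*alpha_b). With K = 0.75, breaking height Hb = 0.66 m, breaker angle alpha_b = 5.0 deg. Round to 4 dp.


Q = K * Hb^2.5 * sin(2 * alpha_b)
Hb^2.5 = 0.66^2.5 = 0.353883
sin(2 * 5.0) = sin(10.0) = 0.173648
Q = 0.75 * 0.353883 * 0.173648
Q = 0.0461 m^3/s

0.0461


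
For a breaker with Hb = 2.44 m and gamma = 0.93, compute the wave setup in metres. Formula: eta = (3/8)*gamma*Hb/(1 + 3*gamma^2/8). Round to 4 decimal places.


eta = (3/8) * gamma * Hb / (1 + 3*gamma^2/8)
Numerator = (3/8) * 0.93 * 2.44 = 0.850950
Denominator = 1 + 3*0.93^2/8 = 1 + 0.324338 = 1.324338
eta = 0.850950 / 1.324338
eta = 0.6425 m

0.6425


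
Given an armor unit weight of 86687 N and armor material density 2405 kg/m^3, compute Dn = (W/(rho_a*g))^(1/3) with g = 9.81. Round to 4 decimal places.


V = W / (rho_a * g)
V = 86687 / (2405 * 9.81)
V = 86687 / 23593.05
V = 3.674260 m^3
Dn = V^(1/3) = 3.674260^(1/3)
Dn = 1.5431 m

1.5431


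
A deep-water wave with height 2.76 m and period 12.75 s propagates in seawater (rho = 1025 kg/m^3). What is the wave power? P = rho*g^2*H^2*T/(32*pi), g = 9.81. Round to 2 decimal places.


P = rho * g^2 * H^2 * T / (32 * pi)
P = 1025 * 9.81^2 * 2.76^2 * 12.75 / (32 * pi)
P = 1025 * 96.2361 * 7.6176 * 12.75 / 100.53096
P = 95299.45 W/m

95299.45


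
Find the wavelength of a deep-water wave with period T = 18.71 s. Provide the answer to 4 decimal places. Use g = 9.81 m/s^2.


L0 = g * T^2 / (2 * pi)
L0 = 9.81 * 18.71^2 / (2 * pi)
L0 = 9.81 * 350.0641 / 6.28319
L0 = 3434.1288 / 6.28319
L0 = 546.5586 m

546.5586


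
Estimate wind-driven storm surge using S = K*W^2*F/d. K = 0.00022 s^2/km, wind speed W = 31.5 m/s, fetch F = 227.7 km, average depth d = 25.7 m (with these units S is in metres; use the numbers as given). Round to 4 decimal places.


S = K * W^2 * F / d
W^2 = 31.5^2 = 992.25
S = 0.00022 * 992.25 * 227.7 / 25.7
Numerator = 0.00022 * 992.25 * 227.7 = 49.705772
S = 49.705772 / 25.7 = 1.9341 m

1.9341


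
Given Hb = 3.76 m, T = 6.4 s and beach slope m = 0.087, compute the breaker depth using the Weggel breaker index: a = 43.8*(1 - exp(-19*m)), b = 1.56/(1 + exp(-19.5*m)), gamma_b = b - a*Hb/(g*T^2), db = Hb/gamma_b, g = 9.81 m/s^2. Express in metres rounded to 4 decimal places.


a = 43.8 * (1 - exp(-19 * m))
exp(-19 * 0.087) = exp(-1.6530) = 0.191475
a = 43.8 * (1 - 0.191475) = 35.413412
b = 1.56 / (1 + exp(-19.5 * m))
exp(-19.5 * 0.087) = exp(-1.6965) = 0.183324
b = 1.56 / (1 + 0.183324) = 1.318320
Hb / (g * T^2) = 3.76 / (9.81 * 6.4^2) = 3.76 / 401.8176 = 0.00935748
gamma_b = b - a * Hb/(g*T^2) = 1.318320 - 35.413412 * 0.00935748 = 0.986940
db = Hb / gamma_b = 3.76 / 0.986940
db = 3.8098 m

3.8098


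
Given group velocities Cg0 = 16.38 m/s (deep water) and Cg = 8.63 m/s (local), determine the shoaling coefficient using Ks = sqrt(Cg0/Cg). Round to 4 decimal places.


Ks = sqrt(Cg0 / Cg)
Ks = sqrt(16.38 / 8.63)
Ks = sqrt(1.8980)
Ks = 1.3777

1.3777


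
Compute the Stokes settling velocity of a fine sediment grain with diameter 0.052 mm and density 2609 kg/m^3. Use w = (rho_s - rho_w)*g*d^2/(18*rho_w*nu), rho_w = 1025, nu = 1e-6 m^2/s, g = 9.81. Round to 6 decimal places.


w = (rho_s - rho_w) * g * d^2 / (18 * rho_w * nu)
d = 0.052 mm = 0.000052 m
rho_s - rho_w = 2609 - 1025 = 1584
Numerator = 1584 * 9.81 * (0.000052)^2 = 0.000042017564
Denominator = 18 * 1025 * 1e-6 = 0.018450
w = 0.002277 m/s

0.002277


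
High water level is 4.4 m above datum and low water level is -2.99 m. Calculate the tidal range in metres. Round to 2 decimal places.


Tidal range = High water - Low water
Tidal range = 4.4 - (-2.99)
Tidal range = 7.39 m

7.39


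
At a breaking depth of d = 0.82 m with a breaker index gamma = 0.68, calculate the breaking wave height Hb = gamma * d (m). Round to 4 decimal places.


Hb = gamma * d
Hb = 0.68 * 0.82
Hb = 0.5576 m

0.5576


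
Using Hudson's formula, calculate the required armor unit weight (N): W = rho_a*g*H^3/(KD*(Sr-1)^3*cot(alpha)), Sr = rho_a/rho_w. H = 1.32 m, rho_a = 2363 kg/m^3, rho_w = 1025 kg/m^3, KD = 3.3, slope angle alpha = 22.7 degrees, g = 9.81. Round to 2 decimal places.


Sr = rho_a / rho_w = 2363 / 1025 = 2.305366
(Sr - 1) = 1.305366
(Sr - 1)^3 = 2.224317
cot(22.7) = 1 / tan(22.7) = 1 / 0.418309 = 2.390577
Numerator = 2363 * 9.81 * 1.32^3 = 53315.6272
Denominator = 3.3 * 2.224317 * 2.390577 = 17.547426
W = 53315.6272 / 17.547426
W = 3038.37 N

3038.37


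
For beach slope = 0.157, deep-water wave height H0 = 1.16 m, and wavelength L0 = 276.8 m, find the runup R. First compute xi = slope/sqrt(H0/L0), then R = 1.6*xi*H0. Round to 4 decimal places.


xi = slope / sqrt(H0/L0)
H0/L0 = 1.16/276.8 = 0.004191
sqrt(0.004191) = 0.064736
xi = 0.157 / 0.064736 = 2.425234
R = 1.6 * xi * H0 = 1.6 * 2.425234 * 1.16
R = 4.5012 m

4.5012


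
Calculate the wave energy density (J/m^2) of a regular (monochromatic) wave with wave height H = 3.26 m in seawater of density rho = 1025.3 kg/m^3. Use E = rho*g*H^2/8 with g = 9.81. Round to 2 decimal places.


E = (1/8) * rho * g * H^2
E = (1/8) * 1025.3 * 9.81 * 3.26^2
E = 0.125 * 1025.3 * 9.81 * 10.6276
E = 13361.81 J/m^2

13361.81


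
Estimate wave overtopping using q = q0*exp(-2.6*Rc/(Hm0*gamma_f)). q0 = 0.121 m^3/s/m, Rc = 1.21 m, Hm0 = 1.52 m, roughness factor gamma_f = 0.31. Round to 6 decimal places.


q = q0 * exp(-2.6 * Rc / (Hm0 * gamma_f))
Exponent = -2.6 * 1.21 / (1.52 * 0.31)
= -2.6 * 1.21 / 0.4712
= -6.676570
exp(-6.676570) = 0.001260
q = 0.121 * 0.001260
q = 0.000152 m^3/s/m

0.000152


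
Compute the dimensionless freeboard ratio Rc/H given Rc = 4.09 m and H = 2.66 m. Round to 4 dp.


Relative freeboard = Rc / H
= 4.09 / 2.66
= 1.5376

1.5376


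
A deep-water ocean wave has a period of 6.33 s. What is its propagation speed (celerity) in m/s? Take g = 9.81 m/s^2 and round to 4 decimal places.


We use the deep-water celerity formula:
C = g * T / (2 * pi)
C = 9.81 * 6.33 / (2 * 3.14159...)
C = 62.097300 / 6.283185
C = 9.8831 m/s

9.8831


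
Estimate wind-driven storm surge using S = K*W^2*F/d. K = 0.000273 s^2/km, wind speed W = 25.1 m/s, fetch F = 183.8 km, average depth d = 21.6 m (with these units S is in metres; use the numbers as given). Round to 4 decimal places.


S = K * W^2 * F / d
W^2 = 25.1^2 = 630.01
S = 0.000273 * 630.01 * 183.8 / 21.6
Numerator = 0.000273 * 630.01 * 183.8 = 31.612264
S = 31.612264 / 21.6 = 1.4635 m

1.4635


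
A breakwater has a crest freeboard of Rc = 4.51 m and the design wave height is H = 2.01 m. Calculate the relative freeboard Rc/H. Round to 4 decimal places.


Relative freeboard = Rc / H
= 4.51 / 2.01
= 2.2438

2.2438


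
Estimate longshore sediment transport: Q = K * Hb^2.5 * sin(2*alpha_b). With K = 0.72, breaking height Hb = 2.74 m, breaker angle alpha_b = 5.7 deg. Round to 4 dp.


Q = K * Hb^2.5 * sin(2 * alpha_b)
Hb^2.5 = 2.74^2.5 = 12.427289
sin(2 * 5.7) = sin(11.4) = 0.197657
Q = 0.72 * 12.427289 * 0.197657
Q = 1.7686 m^3/s

1.7686


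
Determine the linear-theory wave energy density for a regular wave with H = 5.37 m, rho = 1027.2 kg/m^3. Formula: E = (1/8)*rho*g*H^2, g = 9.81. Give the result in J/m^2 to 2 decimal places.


E = (1/8) * rho * g * H^2
E = (1/8) * 1027.2 * 9.81 * 5.37^2
E = 0.125 * 1027.2 * 9.81 * 28.8369
E = 36323.07 J/m^2

36323.07


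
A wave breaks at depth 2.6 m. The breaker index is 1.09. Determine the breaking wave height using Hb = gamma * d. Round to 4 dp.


Hb = gamma * d
Hb = 1.09 * 2.6
Hb = 2.8340 m

2.8340


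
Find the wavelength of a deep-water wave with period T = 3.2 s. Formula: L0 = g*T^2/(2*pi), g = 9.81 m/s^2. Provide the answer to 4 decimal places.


L0 = g * T^2 / (2 * pi)
L0 = 9.81 * 3.2^2 / (2 * pi)
L0 = 9.81 * 10.2400 / 6.28319
L0 = 100.4544 / 6.28319
L0 = 15.9878 m

15.9878


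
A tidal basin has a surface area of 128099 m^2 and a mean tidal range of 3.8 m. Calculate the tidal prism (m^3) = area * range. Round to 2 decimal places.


Tidal prism = Area * Tidal range
P = 128099 * 3.8
P = 486776.20 m^3

486776.20


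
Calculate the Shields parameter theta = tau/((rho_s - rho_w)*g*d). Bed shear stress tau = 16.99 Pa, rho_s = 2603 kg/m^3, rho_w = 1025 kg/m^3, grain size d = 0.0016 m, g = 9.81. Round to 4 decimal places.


theta = tau / ((rho_s - rho_w) * g * d)
rho_s - rho_w = 2603 - 1025 = 1578
Denominator = 1578 * 9.81 * 0.0016 = 24.768288
theta = 16.99 / 24.768288
theta = 0.6860

0.6860


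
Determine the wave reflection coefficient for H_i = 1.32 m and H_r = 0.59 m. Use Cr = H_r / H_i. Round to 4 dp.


Cr = H_r / H_i
Cr = 0.59 / 1.32
Cr = 0.4470

0.4470


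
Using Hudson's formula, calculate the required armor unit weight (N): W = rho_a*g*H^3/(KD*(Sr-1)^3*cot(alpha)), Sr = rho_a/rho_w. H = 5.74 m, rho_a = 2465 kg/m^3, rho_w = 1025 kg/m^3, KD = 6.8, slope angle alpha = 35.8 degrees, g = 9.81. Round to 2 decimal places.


Sr = rho_a / rho_w = 2465 / 1025 = 2.404878
(Sr - 1) = 1.404878
(Sr - 1)^3 = 2.772783
cot(35.8) = 1 / tan(35.8) = 1 / 0.721223 = 1.386534
Numerator = 2465 * 9.81 * 5.74^3 = 4573214.8830
Denominator = 6.8 * 2.772783 * 1.386534 = 26.142997
W = 4573214.8830 / 26.142997
W = 174930.78 N

174930.78


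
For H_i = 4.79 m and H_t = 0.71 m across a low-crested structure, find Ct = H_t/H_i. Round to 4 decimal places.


Ct = H_t / H_i
Ct = 0.71 / 4.79
Ct = 0.1482

0.1482


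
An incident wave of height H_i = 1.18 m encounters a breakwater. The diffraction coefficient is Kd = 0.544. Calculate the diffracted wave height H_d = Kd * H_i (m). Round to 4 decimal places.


H_d = Kd * H_i
H_d = 0.544 * 1.18
H_d = 0.6419 m

0.6419


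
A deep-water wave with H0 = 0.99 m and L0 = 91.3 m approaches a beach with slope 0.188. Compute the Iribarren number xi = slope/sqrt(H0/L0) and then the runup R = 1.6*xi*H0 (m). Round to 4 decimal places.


xi = slope / sqrt(H0/L0)
H0/L0 = 0.99/91.3 = 0.010843
sqrt(0.010843) = 0.104132
xi = 0.188 / 0.104132 = 1.805409
R = 1.6 * xi * H0 = 1.6 * 1.805409 * 0.99
R = 2.8598 m

2.8598


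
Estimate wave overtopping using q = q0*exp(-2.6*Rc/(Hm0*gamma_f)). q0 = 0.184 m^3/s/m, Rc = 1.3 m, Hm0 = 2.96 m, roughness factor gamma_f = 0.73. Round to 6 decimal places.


q = q0 * exp(-2.6 * Rc / (Hm0 * gamma_f))
Exponent = -2.6 * 1.3 / (2.96 * 0.73)
= -2.6 * 1.3 / 2.1608
= -1.564235
exp(-1.564235) = 0.209248
q = 0.184 * 0.209248
q = 0.038502 m^3/s/m

0.038502


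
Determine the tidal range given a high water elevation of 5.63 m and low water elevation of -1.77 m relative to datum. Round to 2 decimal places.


Tidal range = High water - Low water
Tidal range = 5.63 - (-1.77)
Tidal range = 7.40 m

7.40


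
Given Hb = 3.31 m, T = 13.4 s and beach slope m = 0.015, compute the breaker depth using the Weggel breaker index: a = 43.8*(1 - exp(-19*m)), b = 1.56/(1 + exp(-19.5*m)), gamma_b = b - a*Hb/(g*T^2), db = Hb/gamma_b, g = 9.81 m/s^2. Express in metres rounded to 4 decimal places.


a = 43.8 * (1 - exp(-19 * m))
exp(-19 * 0.015) = exp(-0.2850) = 0.752014
a = 43.8 * (1 - 0.752014) = 10.861776
b = 1.56 / (1 + exp(-19.5 * m))
exp(-19.5 * 0.015) = exp(-0.2925) = 0.746395
b = 1.56 / (1 + 0.746395) = 0.893269
Hb / (g * T^2) = 3.31 / (9.81 * 13.4^2) = 3.31 / 1761.4836 = 0.00187910
gamma_b = b - a * Hb/(g*T^2) = 0.893269 - 10.861776 * 0.00187910 = 0.872858
db = Hb / gamma_b = 3.31 / 0.872858
db = 3.7921 m

3.7921


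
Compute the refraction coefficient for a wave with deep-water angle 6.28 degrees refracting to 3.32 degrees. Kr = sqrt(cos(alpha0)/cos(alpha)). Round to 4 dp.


Kr = sqrt(cos(alpha0) / cos(alpha))
cos(6.28) = 0.993999
cos(3.32) = 0.998322
Kr = sqrt(0.993999 / 0.998322)
Kr = sqrt(0.995670)
Kr = 0.9978

0.9978


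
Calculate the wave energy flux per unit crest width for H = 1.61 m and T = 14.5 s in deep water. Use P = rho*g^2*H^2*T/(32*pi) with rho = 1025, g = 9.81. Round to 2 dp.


P = rho * g^2 * H^2 * T / (32 * pi)
P = 1025 * 9.81^2 * 1.61^2 * 14.5 / (32 * pi)
P = 1025 * 96.2361 * 2.5921 * 14.5 / 100.53096
P = 36879.22 W/m

36879.22


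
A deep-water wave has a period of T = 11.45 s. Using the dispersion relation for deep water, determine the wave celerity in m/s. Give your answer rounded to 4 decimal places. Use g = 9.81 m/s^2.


We use the deep-water celerity formula:
C = g * T / (2 * pi)
C = 9.81 * 11.45 / (2 * 3.14159...)
C = 112.324500 / 6.283185
C = 17.8770 m/s

17.8770


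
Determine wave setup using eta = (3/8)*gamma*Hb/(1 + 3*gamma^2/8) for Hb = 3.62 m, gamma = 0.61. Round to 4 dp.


eta = (3/8) * gamma * Hb / (1 + 3*gamma^2/8)
Numerator = (3/8) * 0.61 * 3.62 = 0.828075
Denominator = 1 + 3*0.61^2/8 = 1 + 0.139538 = 1.139538
eta = 0.828075 / 1.139538
eta = 0.7267 m

0.7267


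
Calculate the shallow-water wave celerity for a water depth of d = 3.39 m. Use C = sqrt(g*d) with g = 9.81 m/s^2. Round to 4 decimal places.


Using the shallow-water approximation:
C = sqrt(g * d) = sqrt(9.81 * 3.39)
C = sqrt(33.2559)
C = 5.7668 m/s

5.7668


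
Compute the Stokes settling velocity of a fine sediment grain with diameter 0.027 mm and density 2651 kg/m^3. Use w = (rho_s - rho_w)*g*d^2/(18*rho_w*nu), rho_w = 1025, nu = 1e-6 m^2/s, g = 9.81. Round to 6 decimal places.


w = (rho_s - rho_w) * g * d^2 / (18 * rho_w * nu)
d = 0.027 mm = 0.000027 m
rho_s - rho_w = 2651 - 1025 = 1626
Numerator = 1626 * 9.81 * (0.000027)^2 = 0.000011628323
Denominator = 18 * 1025 * 1e-6 = 0.018450
w = 0.000630 m/s

0.000630


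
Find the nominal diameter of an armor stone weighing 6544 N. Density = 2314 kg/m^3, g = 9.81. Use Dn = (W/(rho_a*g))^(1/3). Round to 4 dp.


V = W / (rho_a * g)
V = 6544 / (2314 * 9.81)
V = 6544 / 22700.34
V = 0.288278 m^3
Dn = V^(1/3) = 0.288278^(1/3)
Dn = 0.6606 m

0.6606


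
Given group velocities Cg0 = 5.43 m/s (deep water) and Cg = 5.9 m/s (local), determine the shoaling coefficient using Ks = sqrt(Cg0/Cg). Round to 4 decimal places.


Ks = sqrt(Cg0 / Cg)
Ks = sqrt(5.43 / 5.9)
Ks = sqrt(0.9203)
Ks = 0.9593

0.9593


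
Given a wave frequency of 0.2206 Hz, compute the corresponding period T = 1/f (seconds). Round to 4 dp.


T = 1 / f
T = 1 / 0.2206
T = 4.5331 s

4.5331


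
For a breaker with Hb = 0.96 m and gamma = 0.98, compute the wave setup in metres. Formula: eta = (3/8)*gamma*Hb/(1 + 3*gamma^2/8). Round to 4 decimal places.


eta = (3/8) * gamma * Hb / (1 + 3*gamma^2/8)
Numerator = (3/8) * 0.98 * 0.96 = 0.352800
Denominator = 1 + 3*0.98^2/8 = 1 + 0.360150 = 1.360150
eta = 0.352800 / 1.360150
eta = 0.2594 m

0.2594


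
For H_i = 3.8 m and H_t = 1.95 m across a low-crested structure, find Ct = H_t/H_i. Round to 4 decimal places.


Ct = H_t / H_i
Ct = 1.95 / 3.8
Ct = 0.5132

0.5132


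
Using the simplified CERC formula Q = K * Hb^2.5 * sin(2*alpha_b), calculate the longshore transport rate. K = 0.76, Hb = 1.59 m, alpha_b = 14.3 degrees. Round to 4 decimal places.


Q = K * Hb^2.5 * sin(2 * alpha_b)
Hb^2.5 = 1.59^2.5 = 3.187813
sin(2 * 14.3) = sin(28.6) = 0.478692
Q = 0.76 * 3.187813 * 0.478692
Q = 1.1597 m^3/s

1.1597


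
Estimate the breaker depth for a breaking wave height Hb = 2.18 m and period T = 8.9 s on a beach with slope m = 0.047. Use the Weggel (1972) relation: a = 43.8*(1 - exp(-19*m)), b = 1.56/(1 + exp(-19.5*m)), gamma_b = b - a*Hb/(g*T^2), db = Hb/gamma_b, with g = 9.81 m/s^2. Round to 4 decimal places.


a = 43.8 * (1 - exp(-19 * m))
exp(-19 * 0.047) = exp(-0.8930) = 0.409426
a = 43.8 * (1 - 0.409426) = 25.867157
b = 1.56 / (1 + exp(-19.5 * m))
exp(-19.5 * 0.047) = exp(-0.9165) = 0.399916
b = 1.56 / (1 + 0.399916) = 1.114352
Hb / (g * T^2) = 2.18 / (9.81 * 8.9^2) = 2.18 / 777.0501 = 0.00280548
gamma_b = b - a * Hb/(g*T^2) = 1.114352 - 25.867157 * 0.00280548 = 1.041782
db = Hb / gamma_b = 2.18 / 1.041782
db = 2.0926 m

2.0926


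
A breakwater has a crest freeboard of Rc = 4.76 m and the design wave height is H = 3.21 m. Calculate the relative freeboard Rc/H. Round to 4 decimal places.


Relative freeboard = Rc / H
= 4.76 / 3.21
= 1.4829

1.4829


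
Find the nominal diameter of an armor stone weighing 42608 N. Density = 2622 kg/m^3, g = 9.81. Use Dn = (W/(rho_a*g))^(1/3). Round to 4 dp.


V = W / (rho_a * g)
V = 42608 / (2622 * 9.81)
V = 42608 / 25721.82
V = 1.656492 m^3
Dn = V^(1/3) = 1.656492^(1/3)
Dn = 1.1832 m

1.1832


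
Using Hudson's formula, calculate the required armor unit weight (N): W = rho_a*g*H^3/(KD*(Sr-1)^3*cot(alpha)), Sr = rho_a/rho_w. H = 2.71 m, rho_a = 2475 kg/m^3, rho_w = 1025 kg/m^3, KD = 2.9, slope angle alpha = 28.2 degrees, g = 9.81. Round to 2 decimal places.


Sr = rho_a / rho_w = 2475 / 1025 = 2.414634
(Sr - 1) = 1.414634
(Sr - 1)^3 = 2.830951
cot(28.2) = 1 / tan(28.2) = 1 / 0.536195 = 1.864992
Numerator = 2475 * 9.81 * 2.71^3 = 483227.9915
Denominator = 2.9 * 2.830951 * 1.864992 = 15.311136
W = 483227.9915 / 15.311136
W = 31560.56 N

31560.56


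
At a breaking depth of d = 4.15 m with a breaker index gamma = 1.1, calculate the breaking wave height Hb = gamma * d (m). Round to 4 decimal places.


Hb = gamma * d
Hb = 1.1 * 4.15
Hb = 4.5650 m

4.5650


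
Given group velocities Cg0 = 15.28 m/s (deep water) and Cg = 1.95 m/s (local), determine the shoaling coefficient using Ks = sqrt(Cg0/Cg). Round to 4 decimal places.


Ks = sqrt(Cg0 / Cg)
Ks = sqrt(15.28 / 1.95)
Ks = sqrt(7.8359)
Ks = 2.7993

2.7993


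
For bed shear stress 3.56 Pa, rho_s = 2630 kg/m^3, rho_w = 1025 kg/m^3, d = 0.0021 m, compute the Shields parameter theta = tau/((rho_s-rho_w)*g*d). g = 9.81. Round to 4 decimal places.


theta = tau / ((rho_s - rho_w) * g * d)
rho_s - rho_w = 2630 - 1025 = 1605
Denominator = 1605 * 9.81 * 0.0021 = 33.064605
theta = 3.56 / 33.064605
theta = 0.1077

0.1077


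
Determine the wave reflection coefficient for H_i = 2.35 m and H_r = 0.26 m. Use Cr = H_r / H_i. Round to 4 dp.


Cr = H_r / H_i
Cr = 0.26 / 2.35
Cr = 0.1106

0.1106


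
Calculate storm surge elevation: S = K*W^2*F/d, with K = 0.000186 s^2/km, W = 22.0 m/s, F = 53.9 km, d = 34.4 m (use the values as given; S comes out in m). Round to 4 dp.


S = K * W^2 * F / d
W^2 = 22.0^2 = 484.00
S = 0.000186 * 484.00 * 53.9 / 34.4
Numerator = 0.000186 * 484.00 * 53.9 = 4.852294
S = 4.852294 / 34.4 = 0.1411 m

0.1411


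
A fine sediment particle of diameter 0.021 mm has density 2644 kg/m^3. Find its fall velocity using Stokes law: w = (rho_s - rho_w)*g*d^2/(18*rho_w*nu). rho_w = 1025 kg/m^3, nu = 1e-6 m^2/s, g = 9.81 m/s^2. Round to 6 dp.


w = (rho_s - rho_w) * g * d^2 / (18 * rho_w * nu)
d = 0.021 mm = 0.000021 m
rho_s - rho_w = 2644 - 1025 = 1619
Numerator = 1619 * 9.81 * (0.000021)^2 = 0.000007004134
Denominator = 18 * 1025 * 1e-6 = 0.018450
w = 0.000380 m/s

0.000380


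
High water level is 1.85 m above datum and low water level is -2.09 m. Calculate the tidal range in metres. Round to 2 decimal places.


Tidal range = High water - Low water
Tidal range = 1.85 - (-2.09)
Tidal range = 3.94 m

3.94


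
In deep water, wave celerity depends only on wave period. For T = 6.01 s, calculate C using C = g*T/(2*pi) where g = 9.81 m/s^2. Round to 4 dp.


We use the deep-water celerity formula:
C = g * T / (2 * pi)
C = 9.81 * 6.01 / (2 * 3.14159...)
C = 58.958100 / 6.283185
C = 9.3835 m/s

9.3835


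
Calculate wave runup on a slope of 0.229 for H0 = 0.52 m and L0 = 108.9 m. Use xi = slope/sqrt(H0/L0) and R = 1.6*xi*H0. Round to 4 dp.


xi = slope / sqrt(H0/L0)
H0/L0 = 0.52/108.9 = 0.004775
sqrt(0.004775) = 0.069102
xi = 0.229 / 0.069102 = 3.313964
R = 1.6 * xi * H0 = 1.6 * 3.313964 * 0.52
R = 2.7572 m

2.7572


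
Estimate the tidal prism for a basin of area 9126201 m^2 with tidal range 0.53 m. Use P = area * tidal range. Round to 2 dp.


Tidal prism = Area * Tidal range
P = 9126201 * 0.53
P = 4836886.53 m^3

4836886.53


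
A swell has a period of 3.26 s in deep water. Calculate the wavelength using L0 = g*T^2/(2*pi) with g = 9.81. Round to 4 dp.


L0 = g * T^2 / (2 * pi)
L0 = 9.81 * 3.26^2 / (2 * pi)
L0 = 9.81 * 10.6276 / 6.28319
L0 = 104.2568 / 6.28319
L0 = 16.5930 m

16.5930


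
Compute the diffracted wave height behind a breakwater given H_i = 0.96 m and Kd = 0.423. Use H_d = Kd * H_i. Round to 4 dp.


H_d = Kd * H_i
H_d = 0.423 * 0.96
H_d = 0.4061 m

0.4061


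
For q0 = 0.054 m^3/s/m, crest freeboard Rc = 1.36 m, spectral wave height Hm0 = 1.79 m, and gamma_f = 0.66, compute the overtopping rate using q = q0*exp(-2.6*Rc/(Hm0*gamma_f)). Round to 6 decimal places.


q = q0 * exp(-2.6 * Rc / (Hm0 * gamma_f))
Exponent = -2.6 * 1.36 / (1.79 * 0.66)
= -2.6 * 1.36 / 1.1814
= -2.993059
exp(-2.993059) = 0.050134
q = 0.054 * 0.050134
q = 0.002707 m^3/s/m

0.002707


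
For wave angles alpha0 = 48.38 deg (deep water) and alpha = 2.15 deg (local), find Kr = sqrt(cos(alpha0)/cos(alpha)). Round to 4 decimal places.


Kr = sqrt(cos(alpha0) / cos(alpha))
cos(48.38) = 0.664187
cos(2.15) = 0.999296
Kr = sqrt(0.664187 / 0.999296)
Kr = sqrt(0.664655)
Kr = 0.8153

0.8153


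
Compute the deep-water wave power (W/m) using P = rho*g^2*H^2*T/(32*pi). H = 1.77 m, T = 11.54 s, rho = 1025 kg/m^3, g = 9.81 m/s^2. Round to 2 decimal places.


P = rho * g^2 * H^2 * T / (32 * pi)
P = 1025 * 9.81^2 * 1.77^2 * 11.54 / (32 * pi)
P = 1025 * 96.2361 * 3.1329 * 11.54 / 100.53096
P = 35474.34 W/m

35474.34


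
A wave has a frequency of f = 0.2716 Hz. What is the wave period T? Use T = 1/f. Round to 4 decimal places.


T = 1 / f
T = 1 / 0.2716
T = 3.6819 s

3.6819


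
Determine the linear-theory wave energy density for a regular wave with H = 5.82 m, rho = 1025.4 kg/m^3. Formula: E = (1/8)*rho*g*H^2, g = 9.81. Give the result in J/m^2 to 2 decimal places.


E = (1/8) * rho * g * H^2
E = (1/8) * 1025.4 * 9.81 * 5.82^2
E = 0.125 * 1025.4 * 9.81 * 33.8724
E = 42591.05 J/m^2

42591.05


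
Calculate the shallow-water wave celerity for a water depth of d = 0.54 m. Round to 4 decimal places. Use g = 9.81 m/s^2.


Using the shallow-water approximation:
C = sqrt(g * d) = sqrt(9.81 * 0.54)
C = sqrt(5.2974)
C = 2.3016 m/s

2.3016


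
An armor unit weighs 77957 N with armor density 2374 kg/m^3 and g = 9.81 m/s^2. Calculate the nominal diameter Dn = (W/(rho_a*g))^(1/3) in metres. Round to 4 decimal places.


V = W / (rho_a * g)
V = 77957 / (2374 * 9.81)
V = 77957 / 23288.94
V = 3.347383 m^3
Dn = V^(1/3) = 3.347383^(1/3)
Dn = 1.4959 m

1.4959


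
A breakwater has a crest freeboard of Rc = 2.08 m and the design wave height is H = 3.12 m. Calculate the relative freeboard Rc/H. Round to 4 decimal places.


Relative freeboard = Rc / H
= 2.08 / 3.12
= 0.6667

0.6667


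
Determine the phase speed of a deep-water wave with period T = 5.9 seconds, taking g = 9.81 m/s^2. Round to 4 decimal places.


We use the deep-water celerity formula:
C = g * T / (2 * pi)
C = 9.81 * 5.9 / (2 * 3.14159...)
C = 57.879000 / 6.283185
C = 9.2117 m/s

9.2117


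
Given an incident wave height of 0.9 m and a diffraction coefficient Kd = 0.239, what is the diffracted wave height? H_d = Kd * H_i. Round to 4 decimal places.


H_d = Kd * H_i
H_d = 0.239 * 0.9
H_d = 0.2151 m

0.2151


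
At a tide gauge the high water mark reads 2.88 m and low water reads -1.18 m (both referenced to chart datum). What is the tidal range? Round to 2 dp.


Tidal range = High water - Low water
Tidal range = 2.88 - (-1.18)
Tidal range = 4.06 m

4.06


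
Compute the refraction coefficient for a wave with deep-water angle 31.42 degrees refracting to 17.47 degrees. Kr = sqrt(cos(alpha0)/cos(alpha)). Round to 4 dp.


Kr = sqrt(cos(alpha0) / cos(alpha))
cos(31.42) = 0.853369
cos(17.47) = 0.953874
Kr = sqrt(0.853369 / 0.953874)
Kr = sqrt(0.894635)
Kr = 0.9459

0.9459


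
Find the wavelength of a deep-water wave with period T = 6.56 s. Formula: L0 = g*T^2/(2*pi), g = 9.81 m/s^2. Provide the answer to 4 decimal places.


L0 = g * T^2 / (2 * pi)
L0 = 9.81 * 6.56^2 / (2 * pi)
L0 = 9.81 * 43.0336 / 6.28319
L0 = 422.1596 / 6.28319
L0 = 67.1888 m

67.1888


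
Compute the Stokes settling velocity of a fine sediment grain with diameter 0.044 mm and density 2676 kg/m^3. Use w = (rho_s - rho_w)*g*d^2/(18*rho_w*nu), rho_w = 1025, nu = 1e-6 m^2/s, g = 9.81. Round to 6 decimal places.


w = (rho_s - rho_w) * g * d^2 / (18 * rho_w * nu)
d = 0.044 mm = 0.000044 m
rho_s - rho_w = 2676 - 1025 = 1651
Numerator = 1651 * 9.81 * (0.000044)^2 = 0.000031356056
Denominator = 18 * 1025 * 1e-6 = 0.018450
w = 0.001700 m/s

0.001700


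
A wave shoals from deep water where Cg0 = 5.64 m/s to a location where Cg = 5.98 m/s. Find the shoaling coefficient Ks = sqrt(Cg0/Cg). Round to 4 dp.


Ks = sqrt(Cg0 / Cg)
Ks = sqrt(5.64 / 5.98)
Ks = sqrt(0.9431)
Ks = 0.9712

0.9712


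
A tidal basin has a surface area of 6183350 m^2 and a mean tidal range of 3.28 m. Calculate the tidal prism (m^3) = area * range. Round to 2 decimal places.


Tidal prism = Area * Tidal range
P = 6183350 * 3.28
P = 20281388.00 m^3

20281388.00


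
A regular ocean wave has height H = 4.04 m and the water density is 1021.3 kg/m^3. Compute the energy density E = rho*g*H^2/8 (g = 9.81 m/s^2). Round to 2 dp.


E = (1/8) * rho * g * H^2
E = (1/8) * 1021.3 * 9.81 * 4.04^2
E = 0.125 * 1021.3 * 9.81 * 16.3216
E = 20440.67 J/m^2

20440.67


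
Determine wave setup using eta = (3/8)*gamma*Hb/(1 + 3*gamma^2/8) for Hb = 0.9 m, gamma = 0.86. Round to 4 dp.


eta = (3/8) * gamma * Hb / (1 + 3*gamma^2/8)
Numerator = (3/8) * 0.86 * 0.9 = 0.290250
Denominator = 1 + 3*0.86^2/8 = 1 + 0.277350 = 1.277350
eta = 0.290250 / 1.277350
eta = 0.2272 m

0.2272


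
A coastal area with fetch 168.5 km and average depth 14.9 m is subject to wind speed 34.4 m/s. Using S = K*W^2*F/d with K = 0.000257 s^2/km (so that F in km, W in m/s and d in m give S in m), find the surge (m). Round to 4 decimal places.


S = K * W^2 * F / d
W^2 = 34.4^2 = 1183.36
S = 0.000257 * 1183.36 * 168.5 / 14.9
Numerator = 0.000257 * 1183.36 * 168.5 = 51.244813
S = 51.244813 / 14.9 = 3.4392 m

3.4392


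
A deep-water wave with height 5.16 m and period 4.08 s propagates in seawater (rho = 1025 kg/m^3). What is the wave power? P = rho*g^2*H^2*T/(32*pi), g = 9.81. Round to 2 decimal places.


P = rho * g^2 * H^2 * T / (32 * pi)
P = 1025 * 9.81^2 * 5.16^2 * 4.08 / (32 * pi)
P = 1025 * 96.2361 * 26.6256 * 4.08 / 100.53096
P = 106591.26 W/m

106591.26


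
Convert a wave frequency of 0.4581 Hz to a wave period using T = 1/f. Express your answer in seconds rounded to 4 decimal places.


T = 1 / f
T = 1 / 0.4581
T = 2.1829 s

2.1829


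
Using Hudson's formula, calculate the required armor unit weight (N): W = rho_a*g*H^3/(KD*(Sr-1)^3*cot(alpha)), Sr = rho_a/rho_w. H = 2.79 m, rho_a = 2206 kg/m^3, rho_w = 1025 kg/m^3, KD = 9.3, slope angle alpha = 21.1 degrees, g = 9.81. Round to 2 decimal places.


Sr = rho_a / rho_w = 2206 / 1025 = 2.152195
(Sr - 1) = 1.152195
(Sr - 1)^3 = 1.529601
cot(21.1) = 1 / tan(21.1) = 1 / 0.385868 = 2.591561
Numerator = 2206 * 9.81 * 2.79^3 = 469988.3851
Denominator = 9.3 * 1.529601 * 2.591561 = 36.865694
W = 469988.3851 / 36.865694
W = 12748.67 N

12748.67


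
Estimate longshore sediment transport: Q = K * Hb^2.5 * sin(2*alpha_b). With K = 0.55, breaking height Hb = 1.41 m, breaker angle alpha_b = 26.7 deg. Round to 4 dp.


Q = K * Hb^2.5 * sin(2 * alpha_b)
Hb^2.5 = 1.41^2.5 = 2.360738
sin(2 * 26.7) = sin(53.4) = 0.802817
Q = 0.55 * 2.360738 * 0.802817
Q = 1.0424 m^3/s

1.0424


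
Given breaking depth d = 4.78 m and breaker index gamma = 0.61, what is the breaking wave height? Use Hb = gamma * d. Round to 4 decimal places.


Hb = gamma * d
Hb = 0.61 * 4.78
Hb = 2.9158 m

2.9158


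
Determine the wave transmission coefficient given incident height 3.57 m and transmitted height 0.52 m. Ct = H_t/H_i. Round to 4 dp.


Ct = H_t / H_i
Ct = 0.52 / 3.57
Ct = 0.1457

0.1457


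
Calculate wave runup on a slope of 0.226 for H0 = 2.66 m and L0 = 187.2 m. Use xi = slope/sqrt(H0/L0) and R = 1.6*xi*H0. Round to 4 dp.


xi = slope / sqrt(H0/L0)
H0/L0 = 2.66/187.2 = 0.014209
sqrt(0.014209) = 0.119203
xi = 0.226 / 0.119203 = 1.895922
R = 1.6 * xi * H0 = 1.6 * 1.895922 * 2.66
R = 8.0690 m

8.0690


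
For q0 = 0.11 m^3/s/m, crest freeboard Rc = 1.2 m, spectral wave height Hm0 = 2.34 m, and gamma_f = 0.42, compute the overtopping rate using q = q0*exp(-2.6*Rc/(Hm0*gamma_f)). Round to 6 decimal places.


q = q0 * exp(-2.6 * Rc / (Hm0 * gamma_f))
Exponent = -2.6 * 1.2 / (2.34 * 0.42)
= -2.6 * 1.2 / 0.9828
= -3.174603
exp(-3.174603) = 0.041811
q = 0.11 * 0.041811
q = 0.004599 m^3/s/m

0.004599


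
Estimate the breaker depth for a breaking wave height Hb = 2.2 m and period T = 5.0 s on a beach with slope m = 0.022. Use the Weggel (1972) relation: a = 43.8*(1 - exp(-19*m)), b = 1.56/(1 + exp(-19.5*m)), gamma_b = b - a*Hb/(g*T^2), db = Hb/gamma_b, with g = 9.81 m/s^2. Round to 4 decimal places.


a = 43.8 * (1 - exp(-19 * m))
exp(-19 * 0.022) = exp(-0.4180) = 0.658362
a = 43.8 * (1 - 0.658362) = 14.963734
b = 1.56 / (1 + exp(-19.5 * m))
exp(-19.5 * 0.022) = exp(-0.4290) = 0.651160
b = 1.56 / (1 + 0.651160) = 0.944790
Hb / (g * T^2) = 2.2 / (9.81 * 5.0^2) = 2.2 / 245.2500 = 0.00897044
gamma_b = b - a * Hb/(g*T^2) = 0.944790 - 14.963734 * 0.00897044 = 0.810559
db = Hb / gamma_b = 2.2 / 0.810559
db = 2.7142 m

2.7142


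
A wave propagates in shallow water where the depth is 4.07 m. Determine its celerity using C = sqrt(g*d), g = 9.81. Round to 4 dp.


Using the shallow-water approximation:
C = sqrt(g * d) = sqrt(9.81 * 4.07)
C = sqrt(39.9267)
C = 6.3188 m/s

6.3188


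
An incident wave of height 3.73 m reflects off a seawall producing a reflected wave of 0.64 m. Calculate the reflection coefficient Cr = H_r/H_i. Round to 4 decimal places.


Cr = H_r / H_i
Cr = 0.64 / 3.73
Cr = 0.1716

0.1716


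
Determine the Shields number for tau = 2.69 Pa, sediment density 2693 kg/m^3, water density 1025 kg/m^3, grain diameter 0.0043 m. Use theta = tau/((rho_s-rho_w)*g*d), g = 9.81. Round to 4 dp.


theta = tau / ((rho_s - rho_w) * g * d)
rho_s - rho_w = 2693 - 1025 = 1668
Denominator = 1668 * 9.81 * 0.0043 = 70.361244
theta = 2.69 / 70.361244
theta = 0.0382

0.0382


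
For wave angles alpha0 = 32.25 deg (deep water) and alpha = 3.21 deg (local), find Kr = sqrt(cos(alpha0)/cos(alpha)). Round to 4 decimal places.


Kr = sqrt(cos(alpha0) / cos(alpha))
cos(32.25) = 0.845728
cos(3.21) = 0.998431
Kr = sqrt(0.845728 / 0.998431)
Kr = sqrt(0.847057)
Kr = 0.9204

0.9204


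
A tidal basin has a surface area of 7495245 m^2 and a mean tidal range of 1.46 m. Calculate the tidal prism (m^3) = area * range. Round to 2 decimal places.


Tidal prism = Area * Tidal range
P = 7495245 * 1.46
P = 10943057.70 m^3

10943057.70


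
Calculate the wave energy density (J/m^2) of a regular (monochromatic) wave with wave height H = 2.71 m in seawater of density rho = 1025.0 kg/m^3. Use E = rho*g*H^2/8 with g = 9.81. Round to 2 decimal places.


E = (1/8) * rho * g * H^2
E = (1/8) * 1025.0 * 9.81 * 2.71^2
E = 0.125 * 1025.0 * 9.81 * 7.3441
E = 9230.85 J/m^2

9230.85


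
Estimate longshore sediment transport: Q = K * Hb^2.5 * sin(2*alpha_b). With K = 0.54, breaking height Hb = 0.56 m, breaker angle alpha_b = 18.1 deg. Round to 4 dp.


Q = K * Hb^2.5 * sin(2 * alpha_b)
Hb^2.5 = 0.56^2.5 = 0.234677
sin(2 * 18.1) = sin(36.2) = 0.590606
Q = 0.54 * 0.234677 * 0.590606
Q = 0.0748 m^3/s

0.0748


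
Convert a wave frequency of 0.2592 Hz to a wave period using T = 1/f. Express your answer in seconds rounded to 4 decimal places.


T = 1 / f
T = 1 / 0.2592
T = 3.8580 s

3.8580


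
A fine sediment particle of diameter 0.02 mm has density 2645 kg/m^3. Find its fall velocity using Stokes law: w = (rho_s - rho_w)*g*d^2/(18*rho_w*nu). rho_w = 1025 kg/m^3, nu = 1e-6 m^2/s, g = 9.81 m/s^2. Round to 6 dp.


w = (rho_s - rho_w) * g * d^2 / (18 * rho_w * nu)
d = 0.02 mm = 0.000020 m
rho_s - rho_w = 2645 - 1025 = 1620
Numerator = 1620 * 9.81 * (0.000020)^2 = 0.000006356880
Denominator = 18 * 1025 * 1e-6 = 0.018450
w = 0.000345 m/s

0.000345


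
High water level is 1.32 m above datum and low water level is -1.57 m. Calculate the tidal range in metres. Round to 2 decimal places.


Tidal range = High water - Low water
Tidal range = 1.32 - (-1.57)
Tidal range = 2.89 m

2.89


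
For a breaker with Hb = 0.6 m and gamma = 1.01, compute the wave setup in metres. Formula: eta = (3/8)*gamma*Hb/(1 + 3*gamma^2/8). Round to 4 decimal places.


eta = (3/8) * gamma * Hb / (1 + 3*gamma^2/8)
Numerator = (3/8) * 1.01 * 0.6 = 0.227250
Denominator = 1 + 3*1.01^2/8 = 1 + 0.382538 = 1.382538
eta = 0.227250 / 1.382538
eta = 0.1644 m

0.1644


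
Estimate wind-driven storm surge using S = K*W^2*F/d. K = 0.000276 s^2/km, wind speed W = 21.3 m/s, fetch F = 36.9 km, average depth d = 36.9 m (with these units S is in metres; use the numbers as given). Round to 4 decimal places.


S = K * W^2 * F / d
W^2 = 21.3^2 = 453.69
S = 0.000276 * 453.69 * 36.9 / 36.9
Numerator = 0.000276 * 453.69 * 36.9 = 4.620560
S = 4.620560 / 36.9 = 0.1252 m

0.1252


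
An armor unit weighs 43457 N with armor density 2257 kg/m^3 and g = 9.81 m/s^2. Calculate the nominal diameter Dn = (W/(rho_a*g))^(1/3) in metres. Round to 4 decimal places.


V = W / (rho_a * g)
V = 43457 / (2257 * 9.81)
V = 43457 / 22141.17
V = 1.962724 m^3
Dn = V^(1/3) = 1.962724^(1/3)
Dn = 1.2520 m

1.2520


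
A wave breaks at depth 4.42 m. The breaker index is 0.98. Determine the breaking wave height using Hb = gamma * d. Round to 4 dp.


Hb = gamma * d
Hb = 0.98 * 4.42
Hb = 4.3316 m

4.3316


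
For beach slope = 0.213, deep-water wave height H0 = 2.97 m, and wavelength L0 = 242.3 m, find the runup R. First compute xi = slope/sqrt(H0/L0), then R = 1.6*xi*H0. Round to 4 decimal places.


xi = slope / sqrt(H0/L0)
H0/L0 = 2.97/242.3 = 0.012258
sqrt(0.012258) = 0.110714
xi = 0.213 / 0.110714 = 1.923880
R = 1.6 * xi * H0 = 1.6 * 1.923880 * 2.97
R = 9.1423 m

9.1423


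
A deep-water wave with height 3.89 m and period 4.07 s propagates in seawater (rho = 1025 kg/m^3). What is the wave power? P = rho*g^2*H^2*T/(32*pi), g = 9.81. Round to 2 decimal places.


P = rho * g^2 * H^2 * T / (32 * pi)
P = 1025 * 9.81^2 * 3.89^2 * 4.07 / (32 * pi)
P = 1025 * 96.2361 * 15.1321 * 4.07 / 100.53096
P = 60430.42 W/m

60430.42


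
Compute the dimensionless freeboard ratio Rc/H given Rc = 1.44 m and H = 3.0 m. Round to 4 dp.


Relative freeboard = Rc / H
= 1.44 / 3.0
= 0.4800

0.4800


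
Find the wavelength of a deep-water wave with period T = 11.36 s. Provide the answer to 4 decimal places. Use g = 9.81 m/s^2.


L0 = g * T^2 / (2 * pi)
L0 = 9.81 * 11.36^2 / (2 * pi)
L0 = 9.81 * 129.0496 / 6.28319
L0 = 1265.9766 / 6.28319
L0 = 201.4864 m

201.4864


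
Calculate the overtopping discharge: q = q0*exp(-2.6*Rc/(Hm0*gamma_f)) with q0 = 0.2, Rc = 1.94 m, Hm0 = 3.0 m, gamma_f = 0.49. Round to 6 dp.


q = q0 * exp(-2.6 * Rc / (Hm0 * gamma_f))
Exponent = -2.6 * 1.94 / (3.0 * 0.49)
= -2.6 * 1.94 / 1.4700
= -3.431293
exp(-3.431293) = 0.032345
q = 0.2 * 0.032345
q = 0.006469 m^3/s/m

0.006469


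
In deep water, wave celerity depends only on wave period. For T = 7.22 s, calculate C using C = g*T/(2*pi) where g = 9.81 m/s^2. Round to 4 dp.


We use the deep-water celerity formula:
C = g * T / (2 * pi)
C = 9.81 * 7.22 / (2 * 3.14159...)
C = 70.828200 / 6.283185
C = 11.2727 m/s

11.2727


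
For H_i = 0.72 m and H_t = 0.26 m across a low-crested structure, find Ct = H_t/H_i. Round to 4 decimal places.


Ct = H_t / H_i
Ct = 0.26 / 0.72
Ct = 0.3611

0.3611


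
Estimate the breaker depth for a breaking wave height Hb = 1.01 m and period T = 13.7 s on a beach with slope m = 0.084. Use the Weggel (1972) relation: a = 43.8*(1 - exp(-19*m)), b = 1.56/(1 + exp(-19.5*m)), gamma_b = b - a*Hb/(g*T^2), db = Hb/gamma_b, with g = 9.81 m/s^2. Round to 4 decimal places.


a = 43.8 * (1 - exp(-19 * m))
exp(-19 * 0.084) = exp(-1.5960) = 0.202706
a = 43.8 * (1 - 0.202706) = 34.921489
b = 1.56 / (1 + exp(-19.5 * m))
exp(-19.5 * 0.084) = exp(-1.6380) = 0.194368
b = 1.56 / (1 + 0.194368) = 1.306130
Hb / (g * T^2) = 1.01 / (9.81 * 13.7^2) = 1.01 / 1841.2389 = 0.00054854
gamma_b = b - a * Hb/(g*T^2) = 1.306130 - 34.921489 * 0.00054854 = 1.286974
db = Hb / gamma_b = 1.01 / 1.286974
db = 0.7848 m

0.7848


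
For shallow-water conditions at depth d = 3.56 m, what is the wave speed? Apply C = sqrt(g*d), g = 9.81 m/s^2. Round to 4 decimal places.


Using the shallow-water approximation:
C = sqrt(g * d) = sqrt(9.81 * 3.56)
C = sqrt(34.9236)
C = 5.9096 m/s

5.9096


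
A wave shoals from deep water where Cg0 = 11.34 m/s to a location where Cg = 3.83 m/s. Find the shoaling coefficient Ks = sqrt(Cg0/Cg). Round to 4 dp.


Ks = sqrt(Cg0 / Cg)
Ks = sqrt(11.34 / 3.83)
Ks = sqrt(2.9608)
Ks = 1.7207

1.7207


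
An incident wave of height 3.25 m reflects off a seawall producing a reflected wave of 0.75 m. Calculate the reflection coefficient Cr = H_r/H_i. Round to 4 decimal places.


Cr = H_r / H_i
Cr = 0.75 / 3.25
Cr = 0.2308

0.2308
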